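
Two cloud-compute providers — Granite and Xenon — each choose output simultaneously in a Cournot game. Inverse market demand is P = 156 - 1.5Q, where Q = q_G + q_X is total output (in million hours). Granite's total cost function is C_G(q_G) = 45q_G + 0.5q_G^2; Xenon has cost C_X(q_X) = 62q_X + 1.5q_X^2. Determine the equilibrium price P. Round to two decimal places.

Granite's profit: π_G = (156 - 1.5Q)q_G - (45q_G + (1/2)q_G²). Setting ∂π_G/∂q_G = 0: 111 - 4q_G - (3/2)(q_X) = 0.
Xenon's first-order condition: 94 - 6q_X - (3/2)(q_G) = 0.
So q_G = (111 - (3/2)q_X)/4 and q_X = (94 - (3/2)q_G)/6.
Substituting one into the other gives q_G = 700/29 and q_X = 838/87.
Total output Q = 33.7701, so price P = 156 - (3/2)·33.7701 = 105.3448.

105.34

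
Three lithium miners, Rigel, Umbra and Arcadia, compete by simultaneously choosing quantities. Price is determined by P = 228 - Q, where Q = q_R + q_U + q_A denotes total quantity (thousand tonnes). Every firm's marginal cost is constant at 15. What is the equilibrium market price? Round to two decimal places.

Each firm earns π_i = (228 - Q)q_i - 15q_i.
First-order condition (treating rivals' output as given): 213 - 2q_i - Σ_{j≠i} q_j = 0.
By symmetry each firm produces the same amount; substituting Σ_{j≠i} q_j = 2q_i yields q_i = 213/4.
Total output Q = 639/4, so price P = 228 - 639/4 = 273/4.

68.25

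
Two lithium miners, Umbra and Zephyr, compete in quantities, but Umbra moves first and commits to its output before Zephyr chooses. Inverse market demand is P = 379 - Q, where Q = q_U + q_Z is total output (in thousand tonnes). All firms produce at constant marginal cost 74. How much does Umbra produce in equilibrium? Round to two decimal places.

Solve by backward induction. Given q_U, the follower Zephyr maximises π_Z = (379 - q_U - q_Z)q_Z - 74q_Z.
∂π_Z/∂q_Z = 305 - q_U - 2q_Z = 0 gives the reaction function q_Z = (305 - q_U)/2.
The leader anticipates this reaction. Substituting into P = 379 - Q gives P = 453/2 - (1/2)q_U, so π_U = (453/2 - (1/2)q_U)q_U - 74q_U.
Maximising: ∂π_U/∂q_U = 305/2 - q_U = 0, giving q_U = 305/2.
Then q_Z = (305 - 305/2)/2 = 305/4.

152.50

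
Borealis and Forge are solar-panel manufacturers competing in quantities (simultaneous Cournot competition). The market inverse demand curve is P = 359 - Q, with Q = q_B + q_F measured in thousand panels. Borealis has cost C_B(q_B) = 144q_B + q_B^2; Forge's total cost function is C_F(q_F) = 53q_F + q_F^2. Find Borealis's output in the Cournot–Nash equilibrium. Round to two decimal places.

Borealis's profit: π_B = (359 - Q)q_B - (144q_B + q_B²). Setting ∂π_B/∂q_B = 0: 215 - 4q_B - (q_F) = 0.
Forge's profit: π_F = (359 - Q)q_F - (53q_F + q_F²). Setting ∂π_F/∂q_F = 0: 306 - 4q_F - (q_B) = 0.
Best responses: q_B = (215 - q_F)/4, q_F = (306 - q_B)/4.
Substituting one into the other gives q_B = 554/15 and q_F = 1009/15.

36.93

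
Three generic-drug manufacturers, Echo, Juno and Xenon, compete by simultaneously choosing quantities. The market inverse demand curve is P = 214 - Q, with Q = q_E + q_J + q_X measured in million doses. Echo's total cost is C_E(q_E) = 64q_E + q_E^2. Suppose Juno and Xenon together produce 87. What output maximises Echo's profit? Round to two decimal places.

15.75

With rivals' combined output fixed at 87, Echo's profit is π_E = (214 - 87 - q_E)q_E - (64q_E + q_E²) = (127 - q_E)q_E - (64q_E + q_E²).
∂π_E/∂q_E = 63 - 4q_E = 0, so q_E = 63/4.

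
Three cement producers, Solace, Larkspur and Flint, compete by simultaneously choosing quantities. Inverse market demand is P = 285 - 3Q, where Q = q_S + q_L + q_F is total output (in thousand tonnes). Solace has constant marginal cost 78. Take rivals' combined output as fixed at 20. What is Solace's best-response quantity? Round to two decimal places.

24.50

With rivals' combined output fixed at 20, Solace's profit is π_S = (285 - 3·20 - 3q_S)q_S - (78q_S) = (225 - 3q_S)q_S - (78q_S).
∂π_S/∂q_S = 147 - 6q_S = 0, so q_S = 49/2.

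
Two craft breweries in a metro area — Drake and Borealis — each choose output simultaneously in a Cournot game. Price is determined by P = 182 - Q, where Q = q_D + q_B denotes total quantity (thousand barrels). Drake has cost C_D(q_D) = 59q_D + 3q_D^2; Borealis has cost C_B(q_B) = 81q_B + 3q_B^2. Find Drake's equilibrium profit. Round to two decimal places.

785.78

Drake's profit: π_D = (182 - Q)q_D - (59q_D + 3q_D²). Setting ∂π_D/∂q_D = 0: 123 - 8q_D - (q_B) = 0.
Borealis's first-order condition: 101 - 8q_B - (q_D) = 0.
Rearranging gives the reaction functions q_D = (123 - q_B)/8 and q_B = (101 - q_D)/8.
Substituting one into the other gives q_D = 883/63 and q_B = 685/63.
Price P = 182 - 224/9 = 1414/9.
Drake's profit: (1414/9)·(883/63) - 59·(883/63) - 3(883/63)² = 785.7788.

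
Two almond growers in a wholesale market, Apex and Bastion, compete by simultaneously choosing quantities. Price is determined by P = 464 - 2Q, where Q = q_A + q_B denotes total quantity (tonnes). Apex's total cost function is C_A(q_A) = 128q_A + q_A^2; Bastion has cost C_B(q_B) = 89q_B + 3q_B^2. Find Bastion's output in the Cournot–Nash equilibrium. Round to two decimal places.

28.18

Apex's profit: π_A = (464 - 2Q)q_A - (128q_A + q_A²). Setting ∂π_A/∂q_A = 0: 336 - 6q_A - 2(q_B) = 0.
Bastion's profit: π_B = (464 - 2Q)q_B - (89q_B + 3q_B²). Setting ∂π_B/∂q_B = 0: 375 - 10q_B - 2(q_A) = 0.
So q_A = (336 - 2q_B)/6 and q_B = (375 - 2q_A)/10.
Solving the pair: q_A = 1305/28, q_B = 789/28.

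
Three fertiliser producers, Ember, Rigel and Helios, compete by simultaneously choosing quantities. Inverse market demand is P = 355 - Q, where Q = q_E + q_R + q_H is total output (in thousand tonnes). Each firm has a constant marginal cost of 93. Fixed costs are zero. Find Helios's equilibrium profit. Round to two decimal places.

4290.25

A representative firm's profit is π_i = q_i(355 - Q) - 93q_i.
First-order condition (treating rivals' output as given): 262 - 2q_i - Σ_{j≠i} q_j = 0.
With identical firms every q_j equals q_i, so Σ_{j≠i} q_j = 2q_i and 262 = 4q_i, giving q_i = 131/2.
Price P = 355 - 393/2 = 317/2.
Helios's profit: (317/2 - 93)·(131/2) = 4290.2500.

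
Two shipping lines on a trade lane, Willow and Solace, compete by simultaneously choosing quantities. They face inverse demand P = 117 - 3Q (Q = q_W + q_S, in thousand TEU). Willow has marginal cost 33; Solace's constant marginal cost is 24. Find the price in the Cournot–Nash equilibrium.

58

Willow's profit: π_W = (117 - 3Q)q_W - (33q_W). Setting ∂π_W/∂q_W = 0: 84 - 6q_W - 3(q_S) = 0.
Solace's first-order condition: 93 - 6q_S - 3(q_W) = 0.
So q_W = (84 - 3q_S)/6 and q_S = (93 - 3q_W)/6.
Solving the pair: q_W = 25/3, q_S = 34/3.
Total output Q = 59/3, so price P = 117 - 3·(59/3) = 58.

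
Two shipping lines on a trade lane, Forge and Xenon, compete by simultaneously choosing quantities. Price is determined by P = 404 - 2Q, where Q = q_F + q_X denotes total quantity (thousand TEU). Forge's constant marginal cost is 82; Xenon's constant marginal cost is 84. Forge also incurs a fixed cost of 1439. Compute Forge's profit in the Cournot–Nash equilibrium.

4393

Forge's profit: π_F = (404 - 2Q)q_F - (82q_F). Setting ∂π_F/∂q_F = 0: 322 - 4q_F - 2(q_X) = 0.
Xenon's profit: π_X = (404 - 2Q)q_X - (84q_X). Setting ∂π_X/∂q_X = 0: 320 - 4q_X - 2(q_F) = 0.
So q_F = (322 - 2q_X)/4 and q_X = (320 - 2q_F)/4.
Substituting one into the other gives q_F = 54 and q_X = 53.
Price P = 404 - 2·107 = 190.
Forge's profit: (190 - 82)·54 - 1439 = 4393.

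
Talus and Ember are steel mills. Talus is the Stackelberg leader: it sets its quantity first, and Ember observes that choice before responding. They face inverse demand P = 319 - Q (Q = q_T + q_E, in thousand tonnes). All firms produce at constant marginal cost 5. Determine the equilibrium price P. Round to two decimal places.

Solve by backward induction. Given q_T, the follower Ember maximises π_E = (319 - q_T - q_E)q_E - 5q_E.
Follower FOC: 314 - q_T - 2q_E = 0, so q_E(q_T) = (314 - q_T)/2.
The leader anticipates this reaction. Substituting into P = 319 - Q gives P = 162 - (1/2)q_T, so π_T = (162 - (1/2)q_T)q_T - 5q_T.
The leader's first-order condition 157 - q_T = 0 yields q_T = 157.
Then q_E = (314 - 157)/2 = 157/2.
Total output Q = 471/2, so price P = 319 - 471/2 = 167/2.

83.50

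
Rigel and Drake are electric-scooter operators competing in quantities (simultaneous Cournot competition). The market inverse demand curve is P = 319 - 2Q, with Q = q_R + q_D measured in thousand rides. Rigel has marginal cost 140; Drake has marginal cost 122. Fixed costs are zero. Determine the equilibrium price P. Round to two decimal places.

193.67

Rigel's profit: π_R = (319 - 2Q)q_R - (140q_R). Setting ∂π_R/∂q_R = 0: 179 - 4q_R - 2(q_D) = 0.
Drake's first-order condition: 197 - 4q_D - 2(q_R) = 0.
So q_R = (179 - 2q_D)/4 and q_D = (197 - 2q_R)/4.
Substituting one into the other gives q_R = 161/6 and q_D = 215/6.
Total output Q = 188/3, so price P = 319 - 2·(188/3) = 581/3.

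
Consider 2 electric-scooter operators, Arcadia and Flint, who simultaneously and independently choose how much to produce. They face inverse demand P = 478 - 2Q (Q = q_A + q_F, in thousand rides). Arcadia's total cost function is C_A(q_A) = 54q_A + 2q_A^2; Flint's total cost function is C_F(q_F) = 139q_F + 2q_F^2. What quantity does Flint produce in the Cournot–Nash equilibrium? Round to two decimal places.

Arcadia's profit: π_A = (478 - 2Q)q_A - (54q_A + 2q_A²). Setting ∂π_A/∂q_A = 0: 424 - 8q_A - 2(q_F) = 0.
Flint's profit: π_F = (478 - 2Q)q_F - (139q_F + 2q_F²). Setting ∂π_F/∂q_F = 0: 339 - 8q_F - 2(q_A) = 0.
So q_A = (424 - 2q_F)/8 and q_F = (339 - 2q_A)/8.
Solving the pair: q_A = 1357/30, q_F = 466/15.

31.07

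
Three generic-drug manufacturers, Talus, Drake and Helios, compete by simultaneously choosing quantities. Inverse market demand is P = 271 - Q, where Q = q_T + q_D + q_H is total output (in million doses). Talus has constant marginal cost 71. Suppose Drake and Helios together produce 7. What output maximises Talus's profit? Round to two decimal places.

96.50

With rivals' combined output fixed at 7, Talus's profit is π_T = (271 - 7 - q_T)q_T - (71q_T) = (264 - q_T)q_T - (71q_T).
∂π_T/∂q_T = 193 - 2q_T = 0, so q_T = 193/2.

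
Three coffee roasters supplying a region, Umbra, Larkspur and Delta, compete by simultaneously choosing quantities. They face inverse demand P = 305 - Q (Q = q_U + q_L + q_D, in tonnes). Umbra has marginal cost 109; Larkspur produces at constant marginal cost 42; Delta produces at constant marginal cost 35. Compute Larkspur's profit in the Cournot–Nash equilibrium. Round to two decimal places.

6520.56

Umbra's profit: π_U = (305 - Q)q_U - (109q_U). Setting ∂π_U/∂q_U = 0: 196 - 2q_U - (q_L + q_D) = 0.
Larkspur's profit: π_L = (305 - Q)q_L - (42q_L). Setting ∂π_L/∂q_L = 0: 263 - 2q_L - (q_U + q_D) = 0.
Delta's profit: π_D = (305 - Q)q_D - (35q_D). Setting ∂π_D/∂q_D = 0: 270 - 2q_D - (q_U + q_L) = 0.
Summing all 3 equations gives 729 − 4Q = 0, hence Q = 729/4.
Back-substituting: q_U = (196 − 729/4) = 55/4, q_L = (263 − 729/4) = 323/4, q_D = (270 − 729/4) = 351/4.
Price P = 305 - 729/4 = 491/4.
Larkspur's profit: (491/4 - 42)·(323/4) = 6520.5625.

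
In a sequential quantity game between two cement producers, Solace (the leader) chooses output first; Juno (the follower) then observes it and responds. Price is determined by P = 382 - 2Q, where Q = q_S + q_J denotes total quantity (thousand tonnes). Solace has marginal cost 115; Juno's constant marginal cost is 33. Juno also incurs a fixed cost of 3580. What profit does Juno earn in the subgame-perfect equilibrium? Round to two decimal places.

4644.03

Solve by backward induction. Given q_S, the follower Juno maximises π_J = (382 - 2q_S - 2q_J)q_J - 33q_J.
Setting the follower's marginal profit to zero, 349 - 2q_S - 4q_J = 0, i.e. q_J = (349 - 2q_S)/4.
Solace substitutes q_J(q_S) into its own profit: π_S = q_S(382 - 2q_S - (349 - 2q_S)/2) - 115q_S = (415/2 - q_S)q_S - 115q_S.
Maximising: ∂π_S/∂q_S = 185/2 - 2q_S = 0, giving q_S = 185/4.
Then q_J = (349 - 2·(185/4))/4 = 513/8.
Price P = 382 - 2·(883/8) = 645/4.
Juno's profit: (645/4 - 33)·(513/8) - 3580 = 4644.0313.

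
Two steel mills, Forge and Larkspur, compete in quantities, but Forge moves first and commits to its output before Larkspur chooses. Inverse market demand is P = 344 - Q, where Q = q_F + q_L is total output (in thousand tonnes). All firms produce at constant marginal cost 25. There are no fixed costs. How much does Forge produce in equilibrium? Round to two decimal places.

159.50

Solve by backward induction. Given q_F, the follower Larkspur maximises π_L = (344 - q_F - q_L)q_L - 25q_L.
Setting the follower's marginal profit to zero, 319 - q_F - 2q_L = 0, i.e. q_L = (319 - q_F)/2.
Forge substitutes q_L(q_F) into its own profit: π_F = q_F(344 - q_F - (319 - q_F)/2) - 25q_F = (369/2 - (1/2)q_F)q_F - 25q_F.
Maximising: ∂π_F/∂q_F = 319/2 - q_F = 0, giving q_F = 319/2.
Then q_L = (319 - 319/2)/2 = 319/4.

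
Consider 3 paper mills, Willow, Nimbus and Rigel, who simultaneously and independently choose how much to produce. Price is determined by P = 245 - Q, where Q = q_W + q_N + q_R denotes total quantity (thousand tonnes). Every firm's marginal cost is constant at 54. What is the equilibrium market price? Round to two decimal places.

A representative firm's profit is π_i = q_i(245 - Q) - 54q_i.
First-order condition (treating rivals' output as given): 191 - 2q_i - Σ_{j≠i} q_j = 0.
With identical firms every q_j equals q_i, so Σ_{j≠i} q_j = 2q_i and 191 = 4q_i, giving q_i = 191/4.
Total output Q = 573/4, so price P = 245 - 573/4 = 407/4.

101.75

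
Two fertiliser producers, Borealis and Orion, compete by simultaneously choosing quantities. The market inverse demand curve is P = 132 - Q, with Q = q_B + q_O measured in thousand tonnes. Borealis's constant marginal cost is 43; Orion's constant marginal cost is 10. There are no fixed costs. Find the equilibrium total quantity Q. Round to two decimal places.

Borealis's profit: π_B = (132 - Q)q_B - (43q_B). Setting ∂π_B/∂q_B = 0: 89 - 2q_B - (q_O) = 0.
Orion's first-order condition: 122 - 2q_O - (q_B) = 0.
So q_B = (89 - q_O)/2 and q_O = (122 - q_B)/2.
Solving the pair: q_B = 56/3, q_O = 155/3.
Total output Q = 56/3 + 155/3 = 211/3.

70.33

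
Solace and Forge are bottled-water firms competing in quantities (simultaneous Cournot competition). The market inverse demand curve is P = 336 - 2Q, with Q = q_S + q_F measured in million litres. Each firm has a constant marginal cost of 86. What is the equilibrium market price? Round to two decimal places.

169.33

A representative firm's profit is π_i = q_i(336 - 2Q) - 86q_i.
Setting ∂π_i/∂q_i = 0 with rivals' quantities fixed: 250 - 4q_i - 2q_j = 0.
By symmetry each firm produces the same amount; substituting q_j = q_i yields q_i = 250/6 = 125/3.
Total output Q = 250/3, so price P = 336 - 2·(250/3) = 508/3.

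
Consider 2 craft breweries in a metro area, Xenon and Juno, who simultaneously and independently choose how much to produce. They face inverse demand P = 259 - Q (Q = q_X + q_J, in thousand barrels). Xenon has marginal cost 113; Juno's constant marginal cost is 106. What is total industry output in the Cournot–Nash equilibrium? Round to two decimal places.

99.67

Xenon's profit: π_X = (259 - Q)q_X - (113q_X). Setting ∂π_X/∂q_X = 0: 146 - 2q_X - (q_J) = 0.
Juno's first-order condition: 153 - 2q_J - (q_X) = 0.
Best responses: q_X = (146 - q_J)/2, q_J = (153 - q_X)/2.
Solving the pair: q_X = 139/3, q_J = 160/3.
Total output Q = 139/3 + 160/3 = 299/3.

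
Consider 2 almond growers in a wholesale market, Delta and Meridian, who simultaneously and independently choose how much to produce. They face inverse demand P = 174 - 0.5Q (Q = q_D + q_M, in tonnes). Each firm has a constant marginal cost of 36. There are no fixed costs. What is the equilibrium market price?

Each firm earns π_i = (174 - 0.5Q)q_i - 36q_i.
First-order condition (treating rivals' output as given): 138 - q_i - (1/2)q_j = 0.
With identical firms every q_j equals q_i, so q_j = q_i and 138 = (3/2)q_i, giving q_i = 92.
Total output Q = 184, so price P = 174 - (1/2)·184 = 82.

82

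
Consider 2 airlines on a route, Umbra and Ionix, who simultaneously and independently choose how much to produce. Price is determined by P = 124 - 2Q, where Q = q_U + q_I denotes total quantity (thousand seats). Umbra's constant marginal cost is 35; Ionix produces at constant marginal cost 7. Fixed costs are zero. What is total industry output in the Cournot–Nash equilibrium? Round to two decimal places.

Umbra's profit: π_U = (124 - 2Q)q_U - (35q_U). Setting ∂π_U/∂q_U = 0: 89 - 4q_U - 2(q_I) = 0.
Ionix's first-order condition: 117 - 4q_I - 2(q_U) = 0.
Best responses: q_U = (89 - 2q_I)/4, q_I = (117 - 2q_U)/4.
Substituting one into the other gives q_U = 61/6 and q_I = 145/6.
Total output Q = 61/6 + 145/6 = 103/3.

34.33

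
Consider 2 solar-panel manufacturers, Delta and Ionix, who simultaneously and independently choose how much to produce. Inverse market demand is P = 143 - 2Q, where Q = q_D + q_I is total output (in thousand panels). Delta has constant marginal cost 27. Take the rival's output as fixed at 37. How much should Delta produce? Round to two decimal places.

With the rival's output fixed at 37, Delta's profit is π_D = (143 - 2·37 - 2q_D)q_D - (27q_D) = (69 - 2q_D)q_D - (27q_D).
∂π_D/∂q_D = 42 - 4q_D = 0, so q_D = 21/2.

10.50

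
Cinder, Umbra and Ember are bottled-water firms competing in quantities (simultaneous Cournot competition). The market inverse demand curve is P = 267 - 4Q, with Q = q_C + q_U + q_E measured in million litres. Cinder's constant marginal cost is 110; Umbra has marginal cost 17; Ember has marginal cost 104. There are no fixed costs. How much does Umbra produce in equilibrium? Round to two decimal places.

26.88

Cinder's profit: π_C = (267 - 4Q)q_C - (110q_C). Setting ∂π_C/∂q_C = 0: 157 - 8q_C - 4(q_U + q_E) = 0.
Umbra's profit: π_U = (267 - 4Q)q_U - (17q_U). Setting ∂π_U/∂q_U = 0: 250 - 8q_U - 4(q_C + q_E) = 0.
Ember's profit: π_E = (267 - 4Q)q_E - (104q_E). Setting ∂π_E/∂q_E = 0: 163 - 8q_E - 4(q_C + q_U) = 0.
Adding the 3 conditions: 570 − 8Q − 8Q = 0, i.e. Q = 285/8.
Back-substituting: q_C = (157 − 285/2)/4 = 29/8, q_U = (250 − 285/2)/4 = 215/8, q_E = (163 − 285/2)/4 = 41/8.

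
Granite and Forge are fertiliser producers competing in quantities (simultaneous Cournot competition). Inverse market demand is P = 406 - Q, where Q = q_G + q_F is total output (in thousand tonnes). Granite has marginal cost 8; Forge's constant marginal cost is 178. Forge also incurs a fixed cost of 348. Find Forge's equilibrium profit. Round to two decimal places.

25.78

Granite's profit: π_G = (406 - Q)q_G - (8q_G). Setting ∂π_G/∂q_G = 0: 398 - 2q_G - (q_F) = 0.
Forge's first-order condition: 228 - 2q_F - (q_G) = 0.
Rearranging gives the reaction functions q_G = (398 - q_F)/2 and q_F = (228 - q_G)/2.
Substituting one into the other gives q_G = 568/3 and q_F = 58/3.
Price P = 406 - 626/3 = 592/3.
Forge's profit: (592/3 - 178)·(58/3) - 348 = 232/9.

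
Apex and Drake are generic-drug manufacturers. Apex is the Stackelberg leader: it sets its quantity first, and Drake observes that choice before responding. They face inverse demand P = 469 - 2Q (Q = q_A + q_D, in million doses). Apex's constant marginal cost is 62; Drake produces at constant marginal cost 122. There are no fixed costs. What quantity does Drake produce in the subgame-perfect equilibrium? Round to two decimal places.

28.38

Solve by backward induction. Given q_A, the follower Drake maximises π_D = (469 - 2q_A - 2q_D)q_D - 122q_D.
Setting the follower's marginal profit to zero, 347 - 2q_A - 4q_D = 0, i.e. q_D = (347 - 2q_A)/4.
The leader anticipates this reaction. Substituting into P = 469 - 2Q gives P = 591/2 - q_A, so π_A = (591/2 - q_A)q_A - 62q_A.
Maximising: ∂π_A/∂q_A = 467/2 - 2q_A = 0, giving q_A = 467/4.
Then q_D = (347 - 2·(467/4))/4 = 227/8.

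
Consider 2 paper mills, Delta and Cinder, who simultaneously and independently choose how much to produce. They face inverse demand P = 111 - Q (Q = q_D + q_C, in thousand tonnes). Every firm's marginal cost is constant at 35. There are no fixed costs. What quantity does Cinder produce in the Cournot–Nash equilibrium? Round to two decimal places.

Each firm earns π_i = (111 - Q)q_i - 35q_i.
First-order condition (treating rivals' output as given): 76 - 2q_i - q_j = 0.
By symmetry each firm produces the same amount; substituting q_j = q_i yields q_i = 76/3.

25.33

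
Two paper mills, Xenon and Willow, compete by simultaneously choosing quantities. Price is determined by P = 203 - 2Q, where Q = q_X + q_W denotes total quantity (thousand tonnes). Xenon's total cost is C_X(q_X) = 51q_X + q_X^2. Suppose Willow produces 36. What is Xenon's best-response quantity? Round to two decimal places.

13.33

With the rival's output fixed at 36, Xenon's profit is π_X = (203 - 2·36 - 2q_X)q_X - (51q_X + q_X²) = (131 - 2q_X)q_X - (51q_X + q_X²).
∂π_X/∂q_X = 80 - 6q_X = 0, so q_X = 40/3.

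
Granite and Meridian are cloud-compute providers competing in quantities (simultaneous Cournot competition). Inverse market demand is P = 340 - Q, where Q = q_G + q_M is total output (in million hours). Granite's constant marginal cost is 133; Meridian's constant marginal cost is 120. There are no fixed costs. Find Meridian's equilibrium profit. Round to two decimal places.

Granite's profit: π_G = (340 - Q)q_G - (133q_G). Setting ∂π_G/∂q_G = 0: 207 - 2q_G - (q_M) = 0.
Meridian's profit: π_M = (340 - Q)q_M - (120q_M). Setting ∂π_M/∂q_M = 0: 220 - 2q_M - (q_G) = 0.
Rearranging gives the reaction functions q_G = (207 - q_M)/2 and q_M = (220 - q_G)/2.
Substituting one into the other gives q_G = 194/3 and q_M = 233/3.
Price P = 340 - 427/3 = 593/3.
Meridian's profit: (593/3 - 120)·(233/3) = 6032.1111.

6032.11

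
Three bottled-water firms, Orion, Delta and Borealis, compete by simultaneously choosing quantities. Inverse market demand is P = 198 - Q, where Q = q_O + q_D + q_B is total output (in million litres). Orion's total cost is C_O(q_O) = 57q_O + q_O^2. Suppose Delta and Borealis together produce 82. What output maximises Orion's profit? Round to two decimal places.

14.75

With rivals' combined output fixed at 82, Orion's profit is π_O = (198 - 82 - q_O)q_O - (57q_O + q_O²) = (116 - q_O)q_O - (57q_O + q_O²).
∂π_O/∂q_O = 59 - 4q_O = 0, so q_O = 59/4.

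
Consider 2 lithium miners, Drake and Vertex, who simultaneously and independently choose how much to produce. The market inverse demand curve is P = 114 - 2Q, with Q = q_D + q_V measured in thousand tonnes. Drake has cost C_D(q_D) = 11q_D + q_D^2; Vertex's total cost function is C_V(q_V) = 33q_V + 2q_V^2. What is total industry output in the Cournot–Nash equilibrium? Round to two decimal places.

21.41

Drake's profit: π_D = (114 - 2Q)q_D - (11q_D + q_D²). Setting ∂π_D/∂q_D = 0: 103 - 6q_D - 2(q_V) = 0.
Vertex's first-order condition: 81 - 8q_V - 2(q_D) = 0.
So q_D = (103 - 2q_V)/6 and q_V = (81 - 2q_D)/8.
Solving the pair: q_D = 331/22, q_V = 70/11.
Total output Q = 331/22 + 70/11 = 471/22.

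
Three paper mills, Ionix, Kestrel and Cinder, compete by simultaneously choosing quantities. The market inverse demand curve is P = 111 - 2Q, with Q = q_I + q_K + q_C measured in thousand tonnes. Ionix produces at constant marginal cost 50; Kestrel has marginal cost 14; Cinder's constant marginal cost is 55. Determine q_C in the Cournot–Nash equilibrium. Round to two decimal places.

1.25

Ionix's profit: π_I = (111 - 2Q)q_I - (50q_I). Setting ∂π_I/∂q_I = 0: 61 - 4q_I - 2(q_K + q_C) = 0.
Kestrel's first-order condition: 97 - 4q_K - 2(q_I + q_C) = 0.
Cinder's profit: π_C = (111 - 2Q)q_C - (55q_C). Setting ∂π_C/∂q_C = 0: 56 - 4q_C - 2(q_I + q_K) = 0.
Adding the 3 conditions: 214 − 4Q − 4Q = 0, i.e. Q = 107/4.
Back-substituting: q_I = (61 − 107/2)/2 = 15/4, q_K = (97 − 107/2)/2 = 87/4, q_C = (56 − 107/2)/2 = 5/4.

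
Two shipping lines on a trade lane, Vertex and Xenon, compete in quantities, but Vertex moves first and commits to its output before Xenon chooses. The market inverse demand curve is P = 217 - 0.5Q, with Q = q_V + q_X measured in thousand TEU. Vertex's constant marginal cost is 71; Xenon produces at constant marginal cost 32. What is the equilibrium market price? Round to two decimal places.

97.75

The follower Xenon best-responds to any q_V: π_X = (217 - 0.5Q)q_X - 32q_X.
Follower FOC: 185 - (1/2)q_V - q_X = 0, so q_X(q_V) = (185 - (1/2)q_V).
The leader anticipates this reaction. Substituting into P = 217 - 0.5Q gives P = 249/2 - (1/4)q_V, so π_V = (249/2 - (1/4)q_V)q_V - 71q_V.
Leader FOC: 107/2 - (1/2)q_V = 0, so q_V = 107.
Then q_X = (185 - (1/2)·107) = 263/2.
Total output Q = 477/2, so price P = 217 - (1/2)·(477/2) = 391/4.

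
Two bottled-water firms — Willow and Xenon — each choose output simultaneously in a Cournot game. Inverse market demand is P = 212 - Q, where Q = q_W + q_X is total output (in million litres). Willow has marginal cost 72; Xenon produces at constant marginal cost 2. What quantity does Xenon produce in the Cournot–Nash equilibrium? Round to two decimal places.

93.33

Willow's profit: π_W = (212 - Q)q_W - (72q_W). Setting ∂π_W/∂q_W = 0: 140 - 2q_W - (q_X) = 0.
Xenon's profit: π_X = (212 - Q)q_X - (2q_X). Setting ∂π_X/∂q_X = 0: 210 - 2q_X - (q_W) = 0.
Best responses: q_W = (140 - q_X)/2, q_X = (210 - q_W)/2.
Solving the pair: q_W = 70/3, q_X = 280/3.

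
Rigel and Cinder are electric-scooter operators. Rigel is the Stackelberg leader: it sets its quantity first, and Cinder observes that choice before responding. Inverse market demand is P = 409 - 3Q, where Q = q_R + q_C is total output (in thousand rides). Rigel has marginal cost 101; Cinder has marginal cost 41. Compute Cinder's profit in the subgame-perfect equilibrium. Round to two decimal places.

Solve by backward induction. Given q_R, the follower Cinder maximises π_C = (409 - 3q_R - 3q_C)q_C - 41q_C.
∂π_C/∂q_C = 368 - 3q_R - 6q_C = 0 gives the reaction function q_C = (368 - 3q_R)/6.
The leader anticipates this reaction. Substituting into P = 409 - 3Q gives P = 225 - (3/2)q_R, so π_R = (225 - (3/2)q_R)q_R - 101q_R.
Maximising: ∂π_R/∂q_R = 124 - 3q_R = 0, giving q_R = 124/3.
Then q_C = (368 - 3·(124/3))/6 = 122/3.
Price P = 409 - 3·82 = 163.
Cinder's profit: (163 - 41)·(122/3) = 4961.3333.

4961.33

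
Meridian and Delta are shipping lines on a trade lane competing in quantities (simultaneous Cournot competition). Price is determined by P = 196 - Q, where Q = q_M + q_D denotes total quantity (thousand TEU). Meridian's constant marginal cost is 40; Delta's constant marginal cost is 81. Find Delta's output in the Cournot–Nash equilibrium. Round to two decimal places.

Meridian's profit: π_M = (196 - Q)q_M - (40q_M). Setting ∂π_M/∂q_M = 0: 156 - 2q_M - (q_D) = 0.
Delta's profit: π_D = (196 - Q)q_D - (81q_D). Setting ∂π_D/∂q_D = 0: 115 - 2q_D - (q_M) = 0.
Rearranging gives the reaction functions q_M = (156 - q_D)/2 and q_D = (115 - q_M)/2.
Solving the pair: q_M = 197/3, q_D = 74/3.

24.67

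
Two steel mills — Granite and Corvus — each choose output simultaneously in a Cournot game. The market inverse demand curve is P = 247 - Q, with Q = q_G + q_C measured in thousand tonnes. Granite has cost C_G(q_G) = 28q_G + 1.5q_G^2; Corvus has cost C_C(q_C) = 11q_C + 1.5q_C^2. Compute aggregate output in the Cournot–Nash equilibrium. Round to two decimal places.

Granite's profit: π_G = (247 - Q)q_G - (28q_G + (3/2)q_G²). Setting ∂π_G/∂q_G = 0: 219 - 5q_G - (q_C) = 0.
Corvus's first-order condition: 236 - 5q_C - (q_G) = 0.
Best responses: q_G = (219 - q_C)/5, q_C = (236 - q_G)/5.
Solving the pair: q_G = 859/24, q_C = 961/24.
Total output Q = 859/24 + 961/24 = 455/6.

75.83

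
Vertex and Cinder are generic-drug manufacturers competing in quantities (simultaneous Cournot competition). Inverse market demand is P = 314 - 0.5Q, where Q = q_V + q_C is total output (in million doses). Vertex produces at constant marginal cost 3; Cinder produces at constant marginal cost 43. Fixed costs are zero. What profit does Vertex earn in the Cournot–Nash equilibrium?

Vertex's profit: π_V = (314 - 0.5Q)q_V - (3q_V). Setting ∂π_V/∂q_V = 0: 311 - q_V - (1/2)(q_C) = 0.
Cinder's profit: π_C = (314 - 0.5Q)q_C - (43q_C). Setting ∂π_C/∂q_C = 0: 271 - q_C - (1/2)(q_V) = 0.
So q_V = (311 - (1/2)q_C) and q_C = (271 - (1/2)q_V).
Substituting one into the other gives q_V = 234 and q_C = 154.
Price P = 314 - (1/2)·388 = 120.
Vertex's profit: (120 - 3)·234 = 27378.

27378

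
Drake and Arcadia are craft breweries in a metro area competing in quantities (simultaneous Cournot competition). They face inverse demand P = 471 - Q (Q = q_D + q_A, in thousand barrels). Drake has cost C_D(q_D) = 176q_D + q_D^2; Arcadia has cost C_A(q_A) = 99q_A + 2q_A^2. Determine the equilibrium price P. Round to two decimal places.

Drake's profit: π_D = (471 - Q)q_D - (176q_D + q_D²). Setting ∂π_D/∂q_D = 0: 295 - 4q_D - (q_A) = 0.
Arcadia's profit: π_A = (471 - Q)q_A - (99q_A + 2q_A²). Setting ∂π_A/∂q_A = 0: 372 - 6q_A - (q_D) = 0.
Best responses: q_D = (295 - q_A)/4, q_A = (372 - q_D)/6.
Substituting one into the other gives q_D = 1398/23 and q_A = 1193/23.
Total output Q = 112.6522, so price P = 471 - 112.6522 = 358.3478.

358.35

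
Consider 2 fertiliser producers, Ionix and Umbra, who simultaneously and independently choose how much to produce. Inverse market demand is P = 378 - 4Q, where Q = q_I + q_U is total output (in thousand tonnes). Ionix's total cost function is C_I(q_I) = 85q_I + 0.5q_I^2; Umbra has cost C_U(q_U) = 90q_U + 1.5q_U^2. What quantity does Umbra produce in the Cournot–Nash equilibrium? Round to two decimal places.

Ionix's profit: π_I = (378 - 4Q)q_I - (85q_I + (1/2)q_I²). Setting ∂π_I/∂q_I = 0: 293 - 9q_I - 4(q_U) = 0.
Umbra's profit: π_U = (378 - 4Q)q_U - (90q_U + (3/2)q_U²). Setting ∂π_U/∂q_U = 0: 288 - 11q_U - 4(q_I) = 0.
So q_I = (293 - 4q_U)/9 and q_U = (288 - 4q_I)/11.
Substituting one into the other gives q_I = 24.9518 and q_U = 1420/83.

17.11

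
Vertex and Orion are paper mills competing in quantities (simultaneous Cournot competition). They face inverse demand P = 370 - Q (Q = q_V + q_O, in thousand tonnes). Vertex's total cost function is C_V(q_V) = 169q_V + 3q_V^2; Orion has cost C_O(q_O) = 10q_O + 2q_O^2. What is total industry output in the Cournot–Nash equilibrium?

75

Vertex's profit: π_V = (370 - Q)q_V - (169q_V + 3q_V²). Setting ∂π_V/∂q_V = 0: 201 - 8q_V - (q_O) = 0.
Orion's first-order condition: 360 - 6q_O - (q_V) = 0.
Best responses: q_V = (201 - q_O)/8, q_O = (360 - q_V)/6.
Substituting one into the other gives q_V = 18 and q_O = 57.
Total output Q = 18 + 57 = 75.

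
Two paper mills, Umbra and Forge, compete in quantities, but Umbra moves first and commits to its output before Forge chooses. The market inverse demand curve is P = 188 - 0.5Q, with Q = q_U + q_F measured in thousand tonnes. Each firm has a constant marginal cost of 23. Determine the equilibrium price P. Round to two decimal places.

The follower Forge best-responds to any q_U: π_F = (188 - 0.5Q)q_F - 23q_F.
∂π_F/∂q_F = 165 - (1/2)q_U - q_F = 0 gives the reaction function q_F = (165 - (1/2)q_U).
Umbra substitutes q_F(q_U) into its own profit: π_U = q_U(188 - (1/2)q_U - (165 - (1/2)q_U)/2) - 23q_U = (211/2 - (1/4)q_U)q_U - 23q_U.
The leader's first-order condition 165/2 - (1/2)q_U = 0 yields q_U = 165.
Then q_F = (165 - (1/2)·165) = 165/2.
Total output Q = 495/2, so price P = 188 - (1/2)·(495/2) = 257/4.

64.25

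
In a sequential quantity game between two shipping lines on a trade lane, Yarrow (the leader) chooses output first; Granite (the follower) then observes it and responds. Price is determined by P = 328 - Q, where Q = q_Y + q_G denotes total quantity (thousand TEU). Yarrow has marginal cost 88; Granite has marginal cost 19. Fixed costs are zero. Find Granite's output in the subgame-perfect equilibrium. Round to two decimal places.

The follower Granite best-responds to any q_Y: π_G = (328 - Q)q_G - 19q_G.
∂π_G/∂q_G = 309 - q_Y - 2q_G = 0 gives the reaction function q_G = (309 - q_Y)/2.
The leader anticipates this reaction. Substituting into P = 328 - Q gives P = 347/2 - (1/2)q_Y, so π_Y = (347/2 - (1/2)q_Y)q_Y - 88q_Y.
Leader FOC: 171/2 - q_Y = 0, so q_Y = 171/2.
Then q_G = (309 - 171/2)/2 = 447/4.

111.75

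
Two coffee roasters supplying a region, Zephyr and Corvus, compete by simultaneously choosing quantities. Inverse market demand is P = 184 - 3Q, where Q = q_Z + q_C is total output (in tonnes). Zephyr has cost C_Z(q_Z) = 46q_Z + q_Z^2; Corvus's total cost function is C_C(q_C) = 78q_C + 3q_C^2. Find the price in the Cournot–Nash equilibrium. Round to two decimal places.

122.90

Zephyr's profit: π_Z = (184 - 3Q)q_Z - (46q_Z + q_Z²). Setting ∂π_Z/∂q_Z = 0: 138 - 8q_Z - 3(q_C) = 0.
Corvus's first-order condition: 106 - 12q_C - 3(q_Z) = 0.
Best responses: q_Z = (138 - 3q_C)/8, q_C = (106 - 3q_Z)/12.
Substituting one into the other gives q_Z = 446/29 and q_C = 434/87.
Total output Q = 1772/87, so price P = 184 - 3·(1772/87) = 122.8966.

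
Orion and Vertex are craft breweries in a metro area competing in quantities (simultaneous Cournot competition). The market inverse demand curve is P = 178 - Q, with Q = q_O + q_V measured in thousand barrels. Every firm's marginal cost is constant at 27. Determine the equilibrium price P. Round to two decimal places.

77.33

A representative firm's profit is π_i = q_i(178 - Q) - 27q_i.
First-order condition (treating rivals' output as given): 151 - 2q_i - q_j = 0.
By symmetry each firm produces the same amount; substituting q_j = q_i yields q_i = 151/3.
Total output Q = 302/3, so price P = 178 - 302/3 = 232/3.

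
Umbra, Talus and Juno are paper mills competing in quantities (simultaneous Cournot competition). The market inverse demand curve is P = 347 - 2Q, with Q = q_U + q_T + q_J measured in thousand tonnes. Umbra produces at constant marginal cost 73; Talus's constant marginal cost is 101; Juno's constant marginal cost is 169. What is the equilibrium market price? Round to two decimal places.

Umbra's profit: π_U = (347 - 2Q)q_U - (73q_U). Setting ∂π_U/∂q_U = 0: 274 - 4q_U - 2(q_T + q_J) = 0.
Talus's profit: π_T = (347 - 2Q)q_T - (101q_T). Setting ∂π_T/∂q_T = 0: 246 - 4q_T - 2(q_U + q_J) = 0.
Juno's profit: π_J = (347 - 2Q)q_J - (169q_J). Setting ∂π_J/∂q_J = 0: 178 - 4q_J - 2(q_U + q_T) = 0.
Adding the 3 first-order conditions: 698 − 8Q = 0, so Q = 349/4.
Back-substituting: q_U = (274 − 349/2)/2 = 199/4, q_T = (246 − 349/2)/2 = 143/4, q_J = (178 − 349/2)/2 = 7/4.
Total output Q = 349/4, so price P = 347 - 2·(349/4) = 345/2.

172.50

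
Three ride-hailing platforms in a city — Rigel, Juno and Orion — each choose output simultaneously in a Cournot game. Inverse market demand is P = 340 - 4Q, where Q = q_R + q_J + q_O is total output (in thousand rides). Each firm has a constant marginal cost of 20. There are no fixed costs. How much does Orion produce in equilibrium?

Each firm earns π_i = (340 - 4Q)q_i - 20q_i.
First-order condition (treating rivals' output as given): 320 - 8q_i - 4·Σ_{j≠i} q_j = 0.
With identical firms every q_j equals q_i, so Σ_{j≠i} q_j = 2q_i and 320 = 16q_i, giving q_i = 20.

20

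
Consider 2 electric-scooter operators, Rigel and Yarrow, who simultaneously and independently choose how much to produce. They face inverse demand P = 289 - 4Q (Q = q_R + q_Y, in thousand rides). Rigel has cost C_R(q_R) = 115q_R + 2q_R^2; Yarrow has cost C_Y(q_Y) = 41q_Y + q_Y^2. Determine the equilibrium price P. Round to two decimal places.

172.54

Rigel's profit: π_R = (289 - 4Q)q_R - (115q_R + 2q_R²). Setting ∂π_R/∂q_R = 0: 174 - 12q_R - 4(q_Y) = 0.
Yarrow's first-order condition: 248 - 10q_Y - 4(q_R) = 0.
Best responses: q_R = (174 - 4q_Y)/12, q_Y = (248 - 4q_R)/10.
Substituting one into the other gives q_R = 187/26 and q_Y = 285/13.
Total output Q = 757/26, so price P = 289 - 4·(757/26) = 172.5385.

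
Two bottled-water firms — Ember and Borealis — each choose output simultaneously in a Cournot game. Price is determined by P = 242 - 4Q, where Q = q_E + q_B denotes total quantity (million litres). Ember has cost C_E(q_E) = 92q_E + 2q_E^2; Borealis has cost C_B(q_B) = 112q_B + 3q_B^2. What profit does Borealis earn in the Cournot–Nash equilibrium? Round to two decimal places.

279.22

Ember's profit: π_E = (242 - 4Q)q_E - (92q_E + 2q_E²). Setting ∂π_E/∂q_E = 0: 150 - 12q_E - 4(q_B) = 0.
Borealis's profit: π_B = (242 - 4Q)q_B - (112q_B + 3q_B²). Setting ∂π_B/∂q_B = 0: 130 - 14q_B - 4(q_E) = 0.
Best responses: q_E = (150 - 4q_B)/12, q_B = (130 - 4q_E)/14.
Solving the pair: q_E = 395/38, q_B = 120/19.
Price P = 242 - 4·(635/38) = 175.1579.
Borealis's profit: 175.1579·(120/19) - 112·(120/19) - 3(120/19)² = 279.2244.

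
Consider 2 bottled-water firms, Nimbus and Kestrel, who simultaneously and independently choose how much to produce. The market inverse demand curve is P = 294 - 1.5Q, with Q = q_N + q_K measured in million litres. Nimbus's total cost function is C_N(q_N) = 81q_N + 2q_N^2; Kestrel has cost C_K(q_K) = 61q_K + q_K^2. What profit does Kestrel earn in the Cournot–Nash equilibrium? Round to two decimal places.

4009.17

Nimbus's profit: π_N = (294 - 1.5Q)q_N - (81q_N + 2q_N²). Setting ∂π_N/∂q_N = 0: 213 - 7q_N - (3/2)(q_K) = 0.
Kestrel's profit: π_K = (294 - 1.5Q)q_K - (61q_K + q_K²). Setting ∂π_K/∂q_K = 0: 233 - 5q_K - (3/2)(q_N) = 0.
Rearranging gives the reaction functions q_N = (213 - (3/2)q_K)/7 and q_K = (233 - (3/2)q_N)/5.
Solving the pair: q_N = 21.8473, q_K = 40.0458.
Price P = 294 - (3/2)·61.8931 = 201.1603.
Kestrel's profit: 201.1603·40.0458 - 61·40.0458 - 40.0458² = 4009.1655.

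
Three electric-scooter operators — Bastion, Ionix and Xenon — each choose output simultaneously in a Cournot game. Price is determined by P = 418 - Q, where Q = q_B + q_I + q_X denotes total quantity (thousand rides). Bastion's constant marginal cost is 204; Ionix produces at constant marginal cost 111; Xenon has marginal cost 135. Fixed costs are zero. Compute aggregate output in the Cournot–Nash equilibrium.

201

Bastion's profit: π_B = (418 - Q)q_B - (204q_B). Setting ∂π_B/∂q_B = 0: 214 - 2q_B - (q_I + q_X) = 0.
Ionix's first-order condition: 307 - 2q_I - (q_B + q_X) = 0.
Xenon's first-order condition: 283 - 2q_X - (q_B + q_I) = 0.
Adding the 3 first-order conditions: 804 − 4Q = 0, so Q = 201.
Back-substituting: q_B = (214 − 201) = 13, q_I = (307 − 201) = 106, q_X = (283 − 201) = 82.
Total output Q = 13 + 106 + 82 = 201.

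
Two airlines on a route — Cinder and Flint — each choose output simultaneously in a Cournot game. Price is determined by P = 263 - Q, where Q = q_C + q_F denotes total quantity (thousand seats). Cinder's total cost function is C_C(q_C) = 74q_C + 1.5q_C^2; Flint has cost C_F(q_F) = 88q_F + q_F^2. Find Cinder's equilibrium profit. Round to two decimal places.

Cinder's profit: π_C = (263 - Q)q_C - (74q_C + (3/2)q_C²). Setting ∂π_C/∂q_C = 0: 189 - 5q_C - (q_F) = 0.
Flint's profit: π_F = (263 - Q)q_F - (88q_F + q_F²). Setting ∂π_F/∂q_F = 0: 175 - 4q_F - (q_C) = 0.
So q_C = (189 - q_F)/5 and q_F = (175 - q_C)/4.
Substituting one into the other gives q_C = 581/19 and q_F = 686/19.
Price P = 263 - 1267/19 = 196.3158.
Cinder's profit: 196.3158·(581/19) - 74·(581/19) - (3/2)(581/19)² = 2337.6801.

2337.68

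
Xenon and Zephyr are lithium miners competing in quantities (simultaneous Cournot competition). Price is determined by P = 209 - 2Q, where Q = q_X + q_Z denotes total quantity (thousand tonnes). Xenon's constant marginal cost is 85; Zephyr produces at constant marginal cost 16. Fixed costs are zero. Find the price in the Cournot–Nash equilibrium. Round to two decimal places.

103.33

Xenon's profit: π_X = (209 - 2Q)q_X - (85q_X). Setting ∂π_X/∂q_X = 0: 124 - 4q_X - 2(q_Z) = 0.
Zephyr's profit: π_Z = (209 - 2Q)q_Z - (16q_Z). Setting ∂π_Z/∂q_Z = 0: 193 - 4q_Z - 2(q_X) = 0.
So q_X = (124 - 2q_Z)/4 and q_Z = (193 - 2q_X)/4.
Substituting one into the other gives q_X = 55/6 and q_Z = 131/3.
Total output Q = 317/6, so price P = 209 - 2·(317/6) = 310/3.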